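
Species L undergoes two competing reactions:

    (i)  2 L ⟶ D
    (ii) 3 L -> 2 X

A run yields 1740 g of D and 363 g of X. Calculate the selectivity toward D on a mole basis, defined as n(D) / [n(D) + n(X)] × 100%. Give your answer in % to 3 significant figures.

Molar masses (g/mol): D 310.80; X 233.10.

78.2 %

n(D) = 1740 / 310.80 = 5.598 mol
n(X) = 363 / 233.10 = 1.557 mol
selectivity = 5.598/(5.598+1.557) × 100 = 78.24 %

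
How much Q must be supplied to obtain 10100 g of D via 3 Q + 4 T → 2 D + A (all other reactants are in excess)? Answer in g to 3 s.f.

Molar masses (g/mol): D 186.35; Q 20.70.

1680 g

n(D) = 10100 / 186.35 = 54.20 mol
n(Q) = (3/2) × 54.20 = 81.30 mol
mass = 81.30 × 20.70 = 1683 g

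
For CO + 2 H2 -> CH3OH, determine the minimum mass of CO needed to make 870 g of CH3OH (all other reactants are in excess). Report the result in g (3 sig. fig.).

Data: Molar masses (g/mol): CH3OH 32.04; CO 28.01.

n(CH3OH) = 870 / 32.04 = 27.15 mol
n(CO) = (1/1) × 27.15 = 27.15 mol
mass = 27.15 × 28.01 = 760.5 g

761 g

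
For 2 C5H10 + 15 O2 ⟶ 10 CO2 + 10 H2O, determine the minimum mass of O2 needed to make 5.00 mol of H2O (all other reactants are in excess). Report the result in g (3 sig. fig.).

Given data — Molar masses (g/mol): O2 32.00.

240 g

n(H2O) = 5.000 mol
n(O2) = (15/10) × 5.000 = 7.500 mol
mass = 7.500 × 32.00 = 240.0 g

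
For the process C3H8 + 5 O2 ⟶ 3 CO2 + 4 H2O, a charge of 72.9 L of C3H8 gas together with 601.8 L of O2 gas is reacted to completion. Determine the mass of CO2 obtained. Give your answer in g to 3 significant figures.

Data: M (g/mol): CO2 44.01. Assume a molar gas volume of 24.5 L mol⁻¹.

393 g

n(C3H8) = 72.90 / 24.5 = 2.976 mol
n(O2) = 601.8 / 24.5 = 24.56 mol
n/ν for C3H8 = 2.976/1 = 2.976
n/ν for O2 = 24.56/5 = 4.912
Smallest n/ν is C3H8 → limiting reagent.
n(CO2) = (3/1) × 2.976 = 8.928 mol
mass = 8.928 × 44.01 = 392.9 g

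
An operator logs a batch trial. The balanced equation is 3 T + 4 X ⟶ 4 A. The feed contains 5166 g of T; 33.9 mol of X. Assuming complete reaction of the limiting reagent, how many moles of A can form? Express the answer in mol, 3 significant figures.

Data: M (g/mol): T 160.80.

n(T) = 5166 / 160.80 = 32.13 mol
n(X) = 33.90 mol
n/ν for T = 32.13/3 = 10.71
n/ν for X = 33.90/4 = 8.475
Smallest n/ν is X → limiting reagent.
n(A) = (4/4) × 33.90 = 33.90 mol

33.9 mol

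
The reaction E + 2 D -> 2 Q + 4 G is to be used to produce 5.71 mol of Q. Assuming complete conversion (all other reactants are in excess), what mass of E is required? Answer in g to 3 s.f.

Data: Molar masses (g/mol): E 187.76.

n(Q) = 5.710 mol
n(E) = (1/2) × 5.710 = 2.855 mol
mass = 2.855 × 187.76 = 536.1 g

536 g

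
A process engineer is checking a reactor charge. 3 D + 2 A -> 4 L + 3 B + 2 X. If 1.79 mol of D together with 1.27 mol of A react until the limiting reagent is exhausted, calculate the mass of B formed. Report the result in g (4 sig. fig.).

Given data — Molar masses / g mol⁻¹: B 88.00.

n(D) = 1.790 mol
n(A) = 1.270 mol
n/ν → D: 0.5967, A: 0.6350; D is limiting.
n(B) = (3/3) × 1.790 = 1.790 mol
mass = 1.790 × 88.00 = 157.5 g

157.5 g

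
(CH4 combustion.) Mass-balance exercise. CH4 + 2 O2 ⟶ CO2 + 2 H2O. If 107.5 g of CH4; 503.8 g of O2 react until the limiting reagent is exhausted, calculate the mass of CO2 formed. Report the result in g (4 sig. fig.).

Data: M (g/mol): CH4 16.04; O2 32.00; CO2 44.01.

295.0 g

n(CH4) = 107.5 / 16.04 = 6.702 mol
n(O2) = 503.8 / 32.00 = 15.74 mol
n/ν for CH4 = 6.702/1 = 6.702
n/ν for O2 = 15.74/2 = 7.870
Smallest n/ν is CH4 → limiting reagent.
n(CO2) = (1/1) × 6.702 = 6.702 mol
mass = 6.702 × 44.01 = 295.0 g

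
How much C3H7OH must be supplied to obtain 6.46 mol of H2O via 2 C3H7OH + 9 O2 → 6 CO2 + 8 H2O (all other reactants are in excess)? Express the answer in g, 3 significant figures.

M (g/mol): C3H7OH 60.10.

n(H2O) = 6.460 mol
n(C3H7OH) = (2/8) × 6.460 = 1.615 mol
mass = 1.615 × 60.10 = 97.06 g

97.1 g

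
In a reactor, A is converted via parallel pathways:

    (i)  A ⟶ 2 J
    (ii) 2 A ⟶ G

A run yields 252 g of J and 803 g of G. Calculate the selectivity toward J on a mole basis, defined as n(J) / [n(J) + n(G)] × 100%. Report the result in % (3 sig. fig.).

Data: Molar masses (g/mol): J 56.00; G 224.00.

n(J) = 252 / 56.00 = 4.500 mol
n(G) = 803 / 224.00 = 3.585 mol
selectivity = 4.500/(4.500+3.585) × 100 = 55.66 %

55.7 %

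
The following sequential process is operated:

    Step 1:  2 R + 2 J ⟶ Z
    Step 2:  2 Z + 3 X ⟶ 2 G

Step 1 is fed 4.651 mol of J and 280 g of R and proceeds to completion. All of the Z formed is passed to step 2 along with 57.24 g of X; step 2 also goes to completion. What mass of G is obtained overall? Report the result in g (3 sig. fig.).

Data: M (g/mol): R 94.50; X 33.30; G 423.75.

486 g

Step 1:
n(J) = 4.651 mol
n(R) = 280.0 / 94.50 = 2.963 mol
n/ν → J: 2.326, R: 1.482; R is limiting.
n(Z) produced = (1/2) × 2.963 = 1.482 mol
Step 2:
n(Z) available = 1.482 mol
n(X) = 57.24 / 33.30 = 1.719 mol
n/ν → Z: 0.7410, X: 0.5730; X is limiting.
n(G) = (2/3) × 1.719 = 1.146 mol
mass = 1.146 × 423.75 = 485.6 g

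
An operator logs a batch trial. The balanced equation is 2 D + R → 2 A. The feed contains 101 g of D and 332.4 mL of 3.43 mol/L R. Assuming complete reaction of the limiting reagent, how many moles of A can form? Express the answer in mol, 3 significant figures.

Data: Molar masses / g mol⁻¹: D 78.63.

1.28 mol

n(D) = 101.0 / 78.63 = 1.284 mol
n(R) = 3.43 × 332.4/1000 = 1.140 mol
n/ν for D = 1.284/2 = 0.6420
n/ν for R = 1.140/1 = 1.140
Smallest n/ν is D → limiting reagent.
n(A) = (2/2) × 1.284 = 1.284 mol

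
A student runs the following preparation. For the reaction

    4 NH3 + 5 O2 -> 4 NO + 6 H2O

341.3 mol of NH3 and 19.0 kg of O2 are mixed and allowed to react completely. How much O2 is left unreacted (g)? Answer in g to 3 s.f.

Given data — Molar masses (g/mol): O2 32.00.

n(NH3) = 341.3 mol
n(O2) = 19.00×1000 / 32.00 = 593.8 mol
n/ν for NH3 = 341.3/4 = 85.33
n/ν for O2 = 593.8/5 = 118.8
Smallest n/ν is NH3 → limiting reagent.
O2 consumed = (5/4) × 341.3 = 426.6 mol
O2 remaining = 593.8 − 426.6 = 167.2 mol
mass = 167.2 × 32.00 = 5350 g

5350 g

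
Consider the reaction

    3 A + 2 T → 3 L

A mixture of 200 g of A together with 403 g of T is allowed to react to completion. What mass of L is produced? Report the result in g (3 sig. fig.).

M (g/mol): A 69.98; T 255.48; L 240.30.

569 g

n(A) = 200.0 / 69.98 = 2.858 mol
n(T) = 403.0 / 255.48 = 1.577 mol
n/ν for A = 2.858/3 = 0.9527
n/ν for T = 1.577/2 = 0.7885
Smallest n/ν is T → limiting reagent.
n(L) = (3/2) × 1.577 = 2.366 mol
mass = 2.366 × 240.30 = 568.5 g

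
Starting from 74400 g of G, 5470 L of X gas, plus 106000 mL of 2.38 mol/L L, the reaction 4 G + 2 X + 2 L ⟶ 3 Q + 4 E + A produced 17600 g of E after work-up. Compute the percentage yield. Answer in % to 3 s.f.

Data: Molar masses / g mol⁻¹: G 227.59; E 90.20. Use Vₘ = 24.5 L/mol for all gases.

59.7 %

n(G) = 74400 / 227.59 = 326.9 mol
n(X) = 5470 / 24.5 = 223.3 mol
n(L) = 2.38 × 106000/1000 = 252.3 mol
n/ν → G: 81.73, X: 111.7, L: 126.2; G is limiting.
theoretical n(E) = (4/4) × 326.9 = 326.9 mol → 29490 g
% yield = 17600 / 29490 × 100 = 59.68 %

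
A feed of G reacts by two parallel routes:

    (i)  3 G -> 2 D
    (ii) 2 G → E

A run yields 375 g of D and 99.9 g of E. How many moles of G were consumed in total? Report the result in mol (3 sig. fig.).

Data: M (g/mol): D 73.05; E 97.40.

9.75 mol

n(D) = 375 / 73.05 = 5.133 mol
n(E) = 99.9 / 97.40 = 1.026 mol
n(G) via (i) = (3/2)×5.133 = 7.700 mol
n(G) via (ii) = (2/1)×1.026 = 2.052 mol
total n(G) = 7.700 + 2.052 = 9.752 mol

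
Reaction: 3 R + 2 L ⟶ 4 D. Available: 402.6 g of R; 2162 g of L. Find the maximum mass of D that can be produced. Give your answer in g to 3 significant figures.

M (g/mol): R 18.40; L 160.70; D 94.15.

n(R) = 402.6 / 18.40 = 21.88 mol
n(L) = 2162 / 160.70 = 13.45 mol
n/ν for R = 21.88/3 = 7.293
n/ν for L = 13.45/2 = 6.725
Smallest n/ν is L → limiting reagent.
n(D) = (4/2) × 13.45 = 26.90 mol
mass = 26.90 × 94.15 = 2533 g

2530 g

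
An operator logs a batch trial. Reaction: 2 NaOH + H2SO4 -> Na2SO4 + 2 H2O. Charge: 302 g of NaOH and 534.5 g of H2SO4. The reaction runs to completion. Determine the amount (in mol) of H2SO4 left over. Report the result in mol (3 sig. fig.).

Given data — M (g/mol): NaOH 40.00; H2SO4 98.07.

1.68 mol

n(NaOH) = 302.0 / 40.00 = 7.550 mol
n(H2SO4) = 534.5 / 98.07 = 5.450 mol
n/ν for NaOH = 7.550/2 = 3.775
n/ν for H2SO4 = 5.450/1 = 5.450
Smallest n/ν is NaOH → limiting reagent.
H2SO4 consumed = (1/2) × 7.550 = 3.775 mol
H2SO4 remaining = 5.450 − 3.775 = 1.675 mol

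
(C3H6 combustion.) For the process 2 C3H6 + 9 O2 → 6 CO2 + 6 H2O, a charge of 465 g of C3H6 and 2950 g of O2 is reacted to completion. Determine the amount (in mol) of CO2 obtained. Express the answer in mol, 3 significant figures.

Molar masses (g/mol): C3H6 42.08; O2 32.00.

33.2 mol

n(C3H6) = 465.0 / 42.08 = 11.05 mol
n(O2) = 2950 / 32.00 = 92.19 mol
n/ν for C3H6 = 11.05/2 = 5.525
n/ν for O2 = 92.19/9 = 10.24
Smallest n/ν is C3H6 → limiting reagent.
n(CO2) = (6/2) × 11.05 = 33.15 mol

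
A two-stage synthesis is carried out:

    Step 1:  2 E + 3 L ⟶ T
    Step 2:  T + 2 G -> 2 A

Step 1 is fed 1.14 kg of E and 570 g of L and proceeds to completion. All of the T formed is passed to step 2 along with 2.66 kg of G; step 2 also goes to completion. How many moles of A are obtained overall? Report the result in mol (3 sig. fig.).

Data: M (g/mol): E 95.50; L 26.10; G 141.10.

Step 1:
n(E) = 1.140×1000 / 95.50 = 11.94 mol
n(L) = 570.0 / 26.10 = 21.84 mol
n/ν for E = 11.94/2 = 5.970
n/ν for L = 21.84/3 = 7.280
Smallest n/ν is E → limiting reagent.
n(T) produced = (1/2) × 11.94 = 5.970 mol
Step 2:
n(T) available = 5.970 mol
n(G) = 2.660×1000 / 141.10 = 18.85 mol
n/ν for T = 5.970/1 = 5.970
n/ν for G = 18.85/2 = 9.425
Smallest n/ν is T → limiting reagent.
n(A) = (2/1) × 5.970 = 11.94 mol

11.9 mol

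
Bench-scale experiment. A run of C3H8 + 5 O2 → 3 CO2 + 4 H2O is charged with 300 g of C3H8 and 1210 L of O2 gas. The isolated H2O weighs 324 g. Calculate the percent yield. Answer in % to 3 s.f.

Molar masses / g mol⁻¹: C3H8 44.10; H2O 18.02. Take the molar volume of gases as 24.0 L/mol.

n(C3H8) = 300.0 / 44.10 = 6.803 mol
n(O2) = 1210 / 24.0 = 50.42 mol
n/ν for C3H8 = 6.803/1 = 6.803
n/ν for O2 = 50.42/5 = 10.08
Smallest n/ν is C3H8 → limiting reagent.
theoretical n(H2O) = (4/1) × 6.803 = 27.21 mol → 490.3 g
% yield = 324 / 490.3 × 100 = 66.08 %

66.1 %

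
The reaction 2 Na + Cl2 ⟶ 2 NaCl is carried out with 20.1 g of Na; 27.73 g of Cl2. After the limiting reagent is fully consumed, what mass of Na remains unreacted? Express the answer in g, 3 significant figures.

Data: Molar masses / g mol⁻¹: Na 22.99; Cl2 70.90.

2.12 g

n(Na) = 20.10 / 22.99 = 0.8743 mol
n(Cl2) = 27.73 / 70.90 = 0.3911 mol
n/ν for Na = 0.8743/2 = 0.4372
n/ν for Cl2 = 0.3911/1 = 0.3911
Smallest n/ν is Cl2 → limiting reagent.
Na consumed = (2/1) × 0.3911 = 0.7822 mol
Na remaining = 0.8743 − 0.7822 = 0.09210 mol
mass = 0.09210 × 22.99 = 2.117 g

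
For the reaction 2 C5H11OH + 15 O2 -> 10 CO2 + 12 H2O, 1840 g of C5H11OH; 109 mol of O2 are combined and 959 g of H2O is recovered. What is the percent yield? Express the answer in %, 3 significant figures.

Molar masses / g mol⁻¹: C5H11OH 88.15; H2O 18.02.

61.0 %

n(C5H11OH) = 1840 / 88.15 = 20.87 mol
n(O2) = 109.0 mol
n/ν → C5H11OH: 10.44, O2: 7.267; O2 is limiting.
theoretical n(H2O) = (12/15) × 109.0 = 87.20 mol → 1571 g
% yield = 959 / 1571 × 100 = 61.04 %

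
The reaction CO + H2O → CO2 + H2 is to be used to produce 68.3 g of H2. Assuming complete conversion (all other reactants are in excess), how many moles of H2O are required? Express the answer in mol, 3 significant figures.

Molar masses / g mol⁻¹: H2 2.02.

n(H2) = 68.3 / 2.02 = 33.81 mol
n(H2O) = (1/1) × 33.81 = 33.81 mol

33.8 mol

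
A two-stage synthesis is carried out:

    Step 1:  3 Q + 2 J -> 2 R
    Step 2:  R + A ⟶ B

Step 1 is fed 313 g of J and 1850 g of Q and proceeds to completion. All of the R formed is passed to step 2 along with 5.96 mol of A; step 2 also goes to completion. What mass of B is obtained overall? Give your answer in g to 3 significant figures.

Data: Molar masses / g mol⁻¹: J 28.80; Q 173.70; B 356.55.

2130 g

Step 1:
n(J) = 313.0 / 28.80 = 10.87 mol
n(Q) = 1850 / 173.70 = 10.65 mol
n/ν → J: 5.435, Q: 3.550; Q is limiting.
n(R) produced = (2/3) × 10.65 = 7.100 mol
Step 2:
n(R) available = 7.100 mol
n(A) = 5.960 mol
n/ν → R: 7.100, A: 5.960; A is limiting.
n(B) = (1/1) × 5.960 = 5.960 mol
mass = 5.960 × 356.55 = 2125 g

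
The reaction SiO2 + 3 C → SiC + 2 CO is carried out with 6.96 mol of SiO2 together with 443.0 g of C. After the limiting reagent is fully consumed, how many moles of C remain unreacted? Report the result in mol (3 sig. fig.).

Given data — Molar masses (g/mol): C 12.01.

16.0 mol

n(SiO2) = 6.960 mol
n(C) = 443.0 / 12.01 = 36.89 mol
n/ν for SiO2 = 6.960/1 = 6.960
n/ν for C = 36.89/3 = 12.30
Smallest n/ν is SiO2 → limiting reagent.
C consumed = (3/1) × 6.960 = 20.88 mol
C remaining = 36.89 − 20.88 = 16.01 mol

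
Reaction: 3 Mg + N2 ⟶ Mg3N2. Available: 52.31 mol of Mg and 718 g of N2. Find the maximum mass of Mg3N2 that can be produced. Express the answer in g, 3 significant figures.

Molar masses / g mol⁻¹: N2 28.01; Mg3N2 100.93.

1760 g

n(Mg) = 52.31 mol
n(N2) = 718.0 / 28.01 = 25.63 mol
n/ν for Mg = 52.31/3 = 17.44
n/ν for N2 = 25.63/1 = 25.63
Smallest n/ν is Mg → limiting reagent.
n(Mg3N2) = (1/3) × 52.31 = 17.44 mol
mass = 17.44 × 100.93 = 1760 g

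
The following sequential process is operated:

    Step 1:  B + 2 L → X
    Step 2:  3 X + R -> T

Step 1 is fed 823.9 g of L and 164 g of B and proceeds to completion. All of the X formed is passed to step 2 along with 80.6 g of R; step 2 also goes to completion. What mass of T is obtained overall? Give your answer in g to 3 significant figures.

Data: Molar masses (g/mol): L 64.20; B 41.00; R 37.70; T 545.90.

Step 1:
n(L) = 823.9 / 64.20 = 12.83 mol
n(B) = 164.0 / 41.00 = 4.000 mol
n/ν → L: 6.415, B: 4.000; B is limiting.
n(X) produced = (1/1) × 4.000 = 4.000 mol
Step 2:
n(X) available = 4.000 mol
n(R) = 80.60 / 37.70 = 2.138 mol
n/ν → X: 1.333, R: 2.138; X is limiting.
n(T) = (1/3) × 4.000 = 1.333 mol
mass = 1.333 × 545.90 = 727.7 g

728 g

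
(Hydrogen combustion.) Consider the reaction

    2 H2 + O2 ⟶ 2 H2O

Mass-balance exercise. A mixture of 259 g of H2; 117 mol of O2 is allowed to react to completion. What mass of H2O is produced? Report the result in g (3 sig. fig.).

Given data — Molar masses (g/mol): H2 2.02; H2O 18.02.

n(H2) = 259.0 / 2.02 = 128.2 mol
n(O2) = 117.0 mol
n/ν for H2 = 128.2/2 = 64.10
n/ν for O2 = 117.0/1 = 117.0
Smallest n/ν is H2 → limiting reagent.
n(H2O) = (2/2) × 128.2 = 128.2 mol
mass = 128.2 × 18.02 = 2310 g

2310 g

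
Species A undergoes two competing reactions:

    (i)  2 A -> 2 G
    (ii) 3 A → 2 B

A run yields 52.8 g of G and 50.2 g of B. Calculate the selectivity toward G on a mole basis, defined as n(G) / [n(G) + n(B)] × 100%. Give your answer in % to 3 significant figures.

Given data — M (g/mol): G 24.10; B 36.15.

61.2 %

n(G) = 52.8 / 24.10 = 2.191 mol
n(B) = 50.2 / 36.15 = 1.389 mol
selectivity = 2.191/(2.191+1.389) × 100 = 61.20 %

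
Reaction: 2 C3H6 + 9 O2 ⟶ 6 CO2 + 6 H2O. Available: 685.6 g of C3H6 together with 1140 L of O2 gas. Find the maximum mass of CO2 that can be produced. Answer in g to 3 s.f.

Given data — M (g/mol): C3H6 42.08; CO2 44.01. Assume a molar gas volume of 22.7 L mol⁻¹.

n(C3H6) = 685.6 / 42.08 = 16.29 mol
n(O2) = 1140 / 22.7 = 50.22 mol
n/ν for C3H6 = 16.29/2 = 8.145
n/ν for O2 = 50.22/9 = 5.580
Smallest n/ν is O2 → limiting reagent.
n(CO2) = (6/9) × 50.22 = 33.48 mol
mass = 33.48 × 44.01 = 1473 g

1470 g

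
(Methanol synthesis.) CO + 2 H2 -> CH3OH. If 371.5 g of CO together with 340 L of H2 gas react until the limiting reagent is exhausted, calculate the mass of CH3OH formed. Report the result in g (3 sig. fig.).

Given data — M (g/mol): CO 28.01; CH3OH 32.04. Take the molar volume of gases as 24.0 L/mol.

n(CO) = 371.5 / 28.01 = 13.26 mol
n(H2) = 340.0 / 24.0 = 14.17 mol
n/ν → CO: 13.26, H2: 7.085; H2 is limiting.
n(CH3OH) = (1/2) × 14.17 = 7.085 mol
mass = 7.085 × 32.04 = 227.0 g

227 g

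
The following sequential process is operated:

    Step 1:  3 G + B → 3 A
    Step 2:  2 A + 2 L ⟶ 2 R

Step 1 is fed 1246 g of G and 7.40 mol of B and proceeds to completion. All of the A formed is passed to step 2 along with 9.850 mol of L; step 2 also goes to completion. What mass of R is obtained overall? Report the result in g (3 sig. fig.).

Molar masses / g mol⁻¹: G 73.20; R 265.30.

Step 1:
n(G) = 1246 / 73.20 = 17.02 mol
n(B) = 7.400 mol
n/ν → G: 5.673, B: 7.400; G is limiting.
n(A) produced = (3/3) × 17.02 = 17.02 mol
Step 2:
n(A) available = 17.02 mol
n(L) = 9.850 mol
n/ν → A: 8.510, L: 4.925; L is limiting.
n(R) = (2/2) × 9.850 = 9.850 mol
mass = 9.850 × 265.30 = 2613 g

2610 g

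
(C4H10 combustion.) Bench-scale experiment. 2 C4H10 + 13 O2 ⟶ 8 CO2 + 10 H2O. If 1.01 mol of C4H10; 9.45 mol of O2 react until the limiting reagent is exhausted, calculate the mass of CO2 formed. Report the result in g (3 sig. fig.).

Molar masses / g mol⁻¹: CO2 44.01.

178 g

n(C4H10) = 1.010 mol
n(O2) = 9.450 mol
n/ν for C4H10 = 1.010/2 = 0.5050
n/ν for O2 = 9.450/13 = 0.7269
Smallest n/ν is C4H10 → limiting reagent.
n(CO2) = (8/2) × 1.010 = 4.040 mol
mass = 4.040 × 44.01 = 177.8 g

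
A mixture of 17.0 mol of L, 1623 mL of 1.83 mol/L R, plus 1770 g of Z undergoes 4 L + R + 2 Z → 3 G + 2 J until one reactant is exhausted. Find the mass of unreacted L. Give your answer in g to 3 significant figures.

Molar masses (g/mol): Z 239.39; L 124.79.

n(L) = 17.00 mol
n(R) = 1.83 × 1623/1000 = 2.970 mol
n(Z) = 1770 / 239.39 = 7.394 mol
n/ν for L = 17.00/4 = 4.250
n/ν for R = 2.970/1 = 2.970
n/ν for Z = 7.394/2 = 3.697
Smallest n/ν is R → limiting reagent.
L consumed = (4/1) × 2.970 = 11.88 mol
L remaining = 17.00 − 11.88 = 5.120 mol
mass = 5.120 × 124.79 = 638.9 g

639 g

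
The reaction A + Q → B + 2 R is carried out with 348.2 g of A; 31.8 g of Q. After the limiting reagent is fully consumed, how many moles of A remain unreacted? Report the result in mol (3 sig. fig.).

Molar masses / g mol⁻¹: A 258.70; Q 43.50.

0.615 mol

n(A) = 348.2 / 258.70 = 1.346 mol
n(Q) = 31.80 / 43.50 = 0.7310 mol
n/ν → A: 1.346, Q: 0.7310; Q is limiting.
A consumed = (1/1) × 0.7310 = 0.7310 mol
A remaining = 1.346 − 0.7310 = 0.6150 mol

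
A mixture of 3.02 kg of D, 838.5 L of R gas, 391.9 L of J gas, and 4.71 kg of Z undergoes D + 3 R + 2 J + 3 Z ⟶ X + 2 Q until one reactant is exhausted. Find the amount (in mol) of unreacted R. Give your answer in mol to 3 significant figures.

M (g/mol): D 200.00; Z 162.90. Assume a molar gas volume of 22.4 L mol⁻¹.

11.2 mol

n(D) = 3.020×1000 / 200.00 = 15.10 mol
n(R) = 838.5 / 22.4 = 37.43 mol
n(J) = 391.9 / 22.4 = 17.50 mol
n(Z) = 4.710×1000 / 162.90 = 28.91 mol
n/ν for D = 15.10/1 = 15.10
n/ν for R = 37.43/3 = 12.48
n/ν for J = 17.50/2 = 8.750
n/ν for Z = 28.91/3 = 9.637
Smallest n/ν is J → limiting reagent.
R consumed = (3/2) × 17.50 = 26.25 mol
R remaining = 37.43 − 26.25 = 11.18 mol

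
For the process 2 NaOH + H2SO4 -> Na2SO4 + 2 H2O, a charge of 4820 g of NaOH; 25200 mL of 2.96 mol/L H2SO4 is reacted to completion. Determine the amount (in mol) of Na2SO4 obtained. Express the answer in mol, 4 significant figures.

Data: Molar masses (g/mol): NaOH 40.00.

60.25 mol

n(NaOH) = 4820 / 40.00 = 120.5 mol
n(H2SO4) = 2.96 × 25200/1000 = 74.59 mol
n/ν for NaOH = 120.5/2 = 60.25
n/ν for H2SO4 = 74.59/1 = 74.59
Smallest n/ν is NaOH → limiting reagent.
n(Na2SO4) = (1/2) × 120.5 = 60.25 mol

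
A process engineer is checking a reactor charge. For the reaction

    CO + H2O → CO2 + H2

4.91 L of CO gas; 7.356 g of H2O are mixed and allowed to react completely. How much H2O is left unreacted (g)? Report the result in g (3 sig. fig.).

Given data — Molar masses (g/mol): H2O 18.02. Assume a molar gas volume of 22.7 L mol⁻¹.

n(CO) = 4.910 / 22.7 = 0.2163 mol
n(H2O) = 7.356 / 18.02 = 0.4082 mol
n/ν → CO: 0.2163, H2O: 0.4082; CO is limiting.
H2O consumed = (1/1) × 0.2163 = 0.2163 mol
H2O remaining = 0.4082 − 0.2163 = 0.1919 mol
mass = 0.1919 × 18.02 = 3.458 g

3.46 g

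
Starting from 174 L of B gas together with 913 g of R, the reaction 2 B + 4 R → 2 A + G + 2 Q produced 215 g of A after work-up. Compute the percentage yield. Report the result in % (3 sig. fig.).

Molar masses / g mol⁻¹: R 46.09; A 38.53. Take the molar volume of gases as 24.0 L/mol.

77.0 %

n(B) = 174.0 / 24.0 = 7.250 mol
n(R) = 913.0 / 46.09 = 19.81 mol
n/ν for B = 7.250/2 = 3.625
n/ν for R = 19.81/4 = 4.953
Smallest n/ν is B → limiting reagent.
theoretical n(A) = (2/2) × 7.250 = 7.250 mol → 279.3 g
% yield = 215 / 279.3 × 100 = 76.98 %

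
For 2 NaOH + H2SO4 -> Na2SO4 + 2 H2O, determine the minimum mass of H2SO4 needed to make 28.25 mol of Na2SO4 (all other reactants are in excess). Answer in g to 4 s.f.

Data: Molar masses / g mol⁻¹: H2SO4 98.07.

n(Na2SO4) = 28.25 mol
n(H2SO4) = (1/1) × 28.25 = 28.25 mol
mass = 28.25 × 98.07 = 2770 g

2770 g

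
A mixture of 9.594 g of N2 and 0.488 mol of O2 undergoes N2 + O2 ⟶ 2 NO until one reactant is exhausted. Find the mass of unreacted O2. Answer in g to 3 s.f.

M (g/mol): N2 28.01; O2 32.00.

n(N2) = 9.594 / 28.01 = 0.3425 mol
n(O2) = 0.4880 mol
n/ν → N2: 0.3425, O2: 0.4880; N2 is limiting.
O2 consumed = (1/1) × 0.3425 = 0.3425 mol
O2 remaining = 0.4880 − 0.3425 = 0.1455 mol
mass = 0.1455 × 32.00 = 4.656 g

4.66 g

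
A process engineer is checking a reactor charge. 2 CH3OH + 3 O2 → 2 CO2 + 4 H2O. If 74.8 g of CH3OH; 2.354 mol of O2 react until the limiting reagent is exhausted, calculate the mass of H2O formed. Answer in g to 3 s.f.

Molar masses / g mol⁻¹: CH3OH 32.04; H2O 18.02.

56.6 g

n(CH3OH) = 74.80 / 32.04 = 2.335 mol
n(O2) = 2.354 mol
n/ν for CH3OH = 2.335/2 = 1.168
n/ν for O2 = 2.354/3 = 0.7847
Smallest n/ν is O2 → limiting reagent.
n(H2O) = (4/3) × 2.354 = 3.139 mol
mass = 3.139 × 18.02 = 56.56 g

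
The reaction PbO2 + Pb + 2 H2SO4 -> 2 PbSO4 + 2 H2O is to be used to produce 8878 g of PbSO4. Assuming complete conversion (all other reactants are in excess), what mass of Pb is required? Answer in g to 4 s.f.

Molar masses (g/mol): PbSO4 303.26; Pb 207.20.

n(PbSO4) = 8878 / 303.26 = 29.28 mol
n(Pb) = (1/2) × 29.28 = 14.64 mol
mass = 14.64 × 207.20 = 3033 g

3033 g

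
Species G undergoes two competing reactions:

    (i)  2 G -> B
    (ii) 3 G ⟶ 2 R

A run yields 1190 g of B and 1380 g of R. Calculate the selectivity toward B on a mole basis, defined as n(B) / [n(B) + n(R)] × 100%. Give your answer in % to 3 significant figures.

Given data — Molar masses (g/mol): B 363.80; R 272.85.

n(B) = 1190 / 363.80 = 3.271 mol
n(R) = 1380 / 272.85 = 5.058 mol
selectivity = 3.271/(3.271+5.058) × 100 = 39.27 %

39.3 %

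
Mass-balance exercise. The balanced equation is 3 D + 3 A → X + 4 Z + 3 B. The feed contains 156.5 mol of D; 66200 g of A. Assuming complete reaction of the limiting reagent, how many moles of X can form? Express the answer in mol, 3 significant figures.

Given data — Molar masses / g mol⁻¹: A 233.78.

n(D) = 156.5 mol
n(A) = 66200 / 233.78 = 283.2 mol
n/ν for D = 156.5/3 = 52.17
n/ν for A = 283.2/3 = 94.40
Smallest n/ν is D → limiting reagent.
n(X) = (1/3) × 156.5 = 52.17 mol

52.2 mol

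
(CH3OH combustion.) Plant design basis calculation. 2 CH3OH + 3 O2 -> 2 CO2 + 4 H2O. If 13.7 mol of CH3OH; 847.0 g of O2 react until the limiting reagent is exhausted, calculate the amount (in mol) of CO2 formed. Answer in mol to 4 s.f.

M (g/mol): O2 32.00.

13.70 mol

n(CH3OH) = 13.70 mol
n(O2) = 847.0 / 32.00 = 26.47 mol
n/ν for CH3OH = 13.70/2 = 6.850
n/ν for O2 = 26.47/3 = 8.823
Smallest n/ν is CH3OH → limiting reagent.
n(CO2) = (2/2) × 13.70 = 13.70 mol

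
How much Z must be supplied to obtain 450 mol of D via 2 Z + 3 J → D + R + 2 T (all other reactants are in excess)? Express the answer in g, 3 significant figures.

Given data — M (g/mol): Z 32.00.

28800 g

n(D) = 450.0 mol
n(Z) = (2/1) × 450.0 = 900.0 mol
mass = 900.0 × 32.00 = 28800 g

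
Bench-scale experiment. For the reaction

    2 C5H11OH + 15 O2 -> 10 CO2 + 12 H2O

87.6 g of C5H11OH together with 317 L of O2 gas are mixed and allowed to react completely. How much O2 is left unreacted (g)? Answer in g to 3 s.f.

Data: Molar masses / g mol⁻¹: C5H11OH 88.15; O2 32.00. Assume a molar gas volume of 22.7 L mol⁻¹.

208 g

n(C5H11OH) = 87.60 / 88.15 = 0.9938 mol
n(O2) = 317.0 / 22.7 = 13.96 mol
n/ν for C5H11OH = 0.9938/2 = 0.4969
n/ν for O2 = 13.96/15 = 0.9307
Smallest n/ν is C5H11OH → limiting reagent.
O2 consumed = (15/2) × 0.9938 = 7.454 mol
O2 remaining = 13.96 − 7.454 = 6.506 mol
mass = 6.506 × 32.00 = 208.2 g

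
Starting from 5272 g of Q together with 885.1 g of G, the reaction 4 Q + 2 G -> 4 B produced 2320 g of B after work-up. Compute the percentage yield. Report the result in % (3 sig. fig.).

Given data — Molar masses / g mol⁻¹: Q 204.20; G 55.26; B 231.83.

n(Q) = 5272 / 204.20 = 25.82 mol
n(G) = 885.1 / 55.26 = 16.02 mol
n/ν → Q: 6.455, G: 8.010; Q is limiting.
theoretical n(B) = (4/4) × 25.82 = 25.82 mol → 5986 g
% yield = 2320 / 5986 × 100 = 38.76 %

38.8 %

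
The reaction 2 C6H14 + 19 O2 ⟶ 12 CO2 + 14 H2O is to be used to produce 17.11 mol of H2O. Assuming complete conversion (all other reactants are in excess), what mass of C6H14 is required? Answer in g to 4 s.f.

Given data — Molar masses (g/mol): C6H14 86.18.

210.6 g

n(H2O) = 17.11 mol
n(C6H14) = (2/14) × 17.11 = 2.444 mol
mass = 2.444 × 86.18 = 210.6 g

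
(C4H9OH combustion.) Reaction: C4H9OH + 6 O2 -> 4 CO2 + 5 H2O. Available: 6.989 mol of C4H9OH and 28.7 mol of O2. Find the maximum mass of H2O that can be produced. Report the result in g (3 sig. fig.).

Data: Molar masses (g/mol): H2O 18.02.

n(C4H9OH) = 6.989 mol
n(O2) = 28.70 mol
n/ν for C4H9OH = 6.989/1 = 6.989
n/ν for O2 = 28.70/6 = 4.783
Smallest n/ν is O2 → limiting reagent.
n(H2O) = (5/6) × 28.70 = 23.92 mol
mass = 23.92 × 18.02 = 431.0 g

431 g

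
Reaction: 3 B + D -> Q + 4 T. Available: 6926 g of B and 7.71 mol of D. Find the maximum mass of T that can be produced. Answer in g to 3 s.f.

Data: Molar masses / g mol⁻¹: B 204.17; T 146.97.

4530 g

n(B) = 6926 / 204.17 = 33.92 mol
n(D) = 7.710 mol
n/ν for B = 33.92/3 = 11.31
n/ν for D = 7.710/1 = 7.710
Smallest n/ν is D → limiting reagent.
n(T) = (4/1) × 7.710 = 30.84 mol
mass = 30.84 × 146.97 = 4533 g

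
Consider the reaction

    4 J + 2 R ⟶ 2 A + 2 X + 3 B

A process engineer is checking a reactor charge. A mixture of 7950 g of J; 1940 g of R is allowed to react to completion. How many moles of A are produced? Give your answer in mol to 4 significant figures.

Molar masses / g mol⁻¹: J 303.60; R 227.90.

8.513 mol

n(J) = 7950 / 303.60 = 26.19 mol
n(R) = 1940 / 227.90 = 8.513 mol
n/ν → J: 6.548, R: 4.257; R is limiting.
n(A) = (2/2) × 8.513 = 8.513 mol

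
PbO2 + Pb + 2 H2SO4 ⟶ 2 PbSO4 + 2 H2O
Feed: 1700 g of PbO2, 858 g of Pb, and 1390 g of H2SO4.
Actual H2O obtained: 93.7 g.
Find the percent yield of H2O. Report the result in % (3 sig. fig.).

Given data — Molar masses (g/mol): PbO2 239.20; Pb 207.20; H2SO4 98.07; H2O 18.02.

62.8 %

n(PbO2) = 1700 / 239.20 = 7.107 mol
n(Pb) = 858.0 / 207.20 = 4.141 mol
n(H2SO4) = 1390 / 98.07 = 14.17 mol
n/ν → PbO2: 7.107, Pb: 4.141, H2SO4: 7.085; Pb is limiting.
theoretical n(H2O) = (2/1) × 4.141 = 8.282 mol → 149.2 g
% yield = 93.7 / 149.2 × 100 = 62.80 %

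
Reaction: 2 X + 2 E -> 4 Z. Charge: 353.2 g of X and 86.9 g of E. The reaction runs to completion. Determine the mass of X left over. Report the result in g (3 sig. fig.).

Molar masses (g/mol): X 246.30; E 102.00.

n(X) = 353.2 / 246.30 = 1.434 mol
n(E) = 86.90 / 102.00 = 0.8520 mol
n/ν for X = 1.434/2 = 0.7170
n/ν for E = 0.8520/2 = 0.4260
Smallest n/ν is E → limiting reagent.
X consumed = (2/2) × 0.8520 = 0.8520 mol
X remaining = 1.434 − 0.8520 = 0.5820 mol
mass = 0.5820 × 246.30 = 143.3 g

143 g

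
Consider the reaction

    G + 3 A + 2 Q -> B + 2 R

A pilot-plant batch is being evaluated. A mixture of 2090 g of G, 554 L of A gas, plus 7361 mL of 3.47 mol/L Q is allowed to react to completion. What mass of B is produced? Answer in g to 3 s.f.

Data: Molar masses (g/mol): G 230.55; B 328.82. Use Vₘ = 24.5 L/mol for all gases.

n(G) = 2090 / 230.55 = 9.065 mol
n(A) = 554.0 / 24.5 = 22.61 mol
n(Q) = 3.47 × 7361/1000 = 25.54 mol
n/ν for G = 9.065/1 = 9.065
n/ν for A = 22.61/3 = 7.537
n/ν for Q = 25.54/2 = 12.77
Smallest n/ν is A → limiting reagent.
n(B) = (1/3) × 22.61 = 7.537 mol
mass = 7.537 × 328.82 = 2478 g

2480 g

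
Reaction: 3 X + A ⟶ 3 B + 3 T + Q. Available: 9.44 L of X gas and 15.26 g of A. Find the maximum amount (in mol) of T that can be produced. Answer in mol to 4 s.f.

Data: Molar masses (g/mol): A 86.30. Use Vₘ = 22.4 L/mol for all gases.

n(X) = 9.440 / 22.4 = 0.4214 mol
n(A) = 15.26 / 86.30 = 0.1768 mol
n/ν for X = 0.4214/3 = 0.1405
n/ν for A = 0.1768/1 = 0.1768
Smallest n/ν is X → limiting reagent.
n(T) = (3/3) × 0.4214 = 0.4214 mol

0.4214 mol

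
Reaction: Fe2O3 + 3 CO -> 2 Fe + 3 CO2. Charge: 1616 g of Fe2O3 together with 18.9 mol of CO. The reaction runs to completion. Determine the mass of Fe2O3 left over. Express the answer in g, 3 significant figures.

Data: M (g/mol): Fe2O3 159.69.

610 g

n(Fe2O3) = 1616 / 159.69 = 10.12 mol
n(CO) = 18.90 mol
n/ν for Fe2O3 = 10.12/1 = 10.12
n/ν for CO = 18.90/3 = 6.300
Smallest n/ν is CO → limiting reagent.
Fe2O3 consumed = (1/3) × 18.90 = 6.300 mol
Fe2O3 remaining = 10.12 − 6.300 = 3.820 mol
mass = 3.820 × 159.69 = 610.0 g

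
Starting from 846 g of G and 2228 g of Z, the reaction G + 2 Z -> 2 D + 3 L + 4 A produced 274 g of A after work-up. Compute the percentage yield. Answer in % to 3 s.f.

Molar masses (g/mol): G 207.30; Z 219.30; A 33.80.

n(G) = 846.0 / 207.30 = 4.081 mol
n(Z) = 2228 / 219.30 = 10.16 mol
n/ν for G = 4.081/1 = 4.081
n/ν for Z = 10.16/2 = 5.080
Smallest n/ν is G → limiting reagent.
theoretical n(A) = (4/1) × 4.081 = 16.32 mol → 551.6 g
% yield = 274 / 551.6 × 100 = 49.67 %

49.7 %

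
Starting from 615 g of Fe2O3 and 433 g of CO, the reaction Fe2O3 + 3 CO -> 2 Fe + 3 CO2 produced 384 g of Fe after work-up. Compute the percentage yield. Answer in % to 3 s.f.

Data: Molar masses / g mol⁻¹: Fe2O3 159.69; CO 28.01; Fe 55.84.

89.3 %

n(Fe2O3) = 615.0 / 159.69 = 3.851 mol
n(CO) = 433.0 / 28.01 = 15.46 mol
n/ν for Fe2O3 = 3.851/1 = 3.851
n/ν for CO = 15.46/3 = 5.153
Smallest n/ν is Fe2O3 → limiting reagent.
theoretical n(Fe) = (2/1) × 3.851 = 7.702 mol → 430.1 g
% yield = 384 / 430.1 × 100 = 89.28 %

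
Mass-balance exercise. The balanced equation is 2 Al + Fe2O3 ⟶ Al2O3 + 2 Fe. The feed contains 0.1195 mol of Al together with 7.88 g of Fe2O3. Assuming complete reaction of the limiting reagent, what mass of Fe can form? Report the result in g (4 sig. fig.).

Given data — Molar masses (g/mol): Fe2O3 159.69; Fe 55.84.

n(Al) = 0.1195 mol
n(Fe2O3) = 7.880 / 159.69 = 0.04935 mol
n/ν for Al = 0.1195/2 = 0.05975
n/ν for Fe2O3 = 0.04935/1 = 0.04935
Smallest n/ν is Fe2O3 → limiting reagent.
n(Fe) = (2/1) × 0.04935 = 0.09870 mol
mass = 0.09870 × 55.84 = 5.511 g

5.511 g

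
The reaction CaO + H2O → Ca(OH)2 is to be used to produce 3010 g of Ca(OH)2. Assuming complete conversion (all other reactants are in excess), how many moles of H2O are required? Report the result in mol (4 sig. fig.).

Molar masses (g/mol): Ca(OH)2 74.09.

n(Ca(OH)2) = 3010 / 74.09 = 40.63 mol
n(H2O) = (1/1) × 40.63 = 40.63 mol

40.63 mol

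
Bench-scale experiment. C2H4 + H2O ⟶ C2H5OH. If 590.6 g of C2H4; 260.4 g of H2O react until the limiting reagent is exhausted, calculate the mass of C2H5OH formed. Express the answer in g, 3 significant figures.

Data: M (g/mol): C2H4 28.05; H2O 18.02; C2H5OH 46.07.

n(C2H4) = 590.6 / 28.05 = 21.06 mol
n(H2O) = 260.4 / 18.02 = 14.45 mol
n/ν for C2H4 = 21.06/1 = 21.06
n/ν for H2O = 14.45/1 = 14.45
Smallest n/ν is H2O → limiting reagent.
n(C2H5OH) = (1/1) × 14.45 = 14.45 mol
mass = 14.45 × 46.07 = 665.7 g

666 g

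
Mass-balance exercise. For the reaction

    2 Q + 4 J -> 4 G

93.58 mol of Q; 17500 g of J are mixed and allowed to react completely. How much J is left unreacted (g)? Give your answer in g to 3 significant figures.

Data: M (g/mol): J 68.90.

4600 g

n(Q) = 93.58 mol
n(J) = 17500 / 68.90 = 254.0 mol
n/ν → Q: 46.79, J: 63.50; Q is limiting.
J consumed = (4/2) × 93.58 = 187.2 mol
J remaining = 254.0 − 187.2 = 66.80 mol
mass = 66.80 × 68.90 = 4603 g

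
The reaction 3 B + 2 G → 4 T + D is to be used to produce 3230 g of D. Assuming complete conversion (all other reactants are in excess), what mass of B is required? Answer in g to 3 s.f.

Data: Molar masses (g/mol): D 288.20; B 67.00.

2250 g

n(D) = 3230 / 288.20 = 11.21 mol
n(B) = (3/1) × 11.21 = 33.63 mol
mass = 33.63 × 67.00 = 2253 g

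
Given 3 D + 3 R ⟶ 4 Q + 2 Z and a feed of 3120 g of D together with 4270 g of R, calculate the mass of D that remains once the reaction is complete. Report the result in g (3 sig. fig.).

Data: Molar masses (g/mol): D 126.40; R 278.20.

1180 g

n(D) = 3120 / 126.40 = 24.68 mol
n(R) = 4270 / 278.20 = 15.35 mol
n/ν for D = 24.68/3 = 8.227
n/ν for R = 15.35/3 = 5.117
Smallest n/ν is R → limiting reagent.
D consumed = (3/3) × 15.35 = 15.35 mol
D remaining = 24.68 − 15.35 = 9.330 mol
mass = 9.330 × 126.40 = 1179 g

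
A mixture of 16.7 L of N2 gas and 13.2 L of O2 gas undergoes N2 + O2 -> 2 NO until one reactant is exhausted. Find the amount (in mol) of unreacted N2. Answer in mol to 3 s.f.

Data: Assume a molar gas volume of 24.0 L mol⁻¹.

n(N2) = 16.70 / 24.0 = 0.6958 mol
n(O2) = 13.20 / 24.0 = 0.5500 mol
n/ν → N2: 0.6958, O2: 0.5500; O2 is limiting.
N2 consumed = (1/1) × 0.5500 = 0.5500 mol
N2 remaining = 0.6958 − 0.5500 = 0.1458 mol

0.146 mol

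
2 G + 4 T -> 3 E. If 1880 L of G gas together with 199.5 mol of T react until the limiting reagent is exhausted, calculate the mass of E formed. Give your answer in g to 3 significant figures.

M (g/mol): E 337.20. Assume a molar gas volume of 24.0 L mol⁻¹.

39600 g

n(G) = 1880 / 24.0 = 78.33 mol
n(T) = 199.5 mol
n/ν for G = 78.33/2 = 39.17
n/ν for T = 199.5/4 = 49.88
Smallest n/ν is G → limiting reagent.
n(E) = (3/2) × 78.33 = 117.5 mol
mass = 117.5 × 337.20 = 39620 g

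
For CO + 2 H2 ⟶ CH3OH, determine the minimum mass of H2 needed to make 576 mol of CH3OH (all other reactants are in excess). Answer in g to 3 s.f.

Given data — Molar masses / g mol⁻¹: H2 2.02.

2330 g

n(CH3OH) = 576.0 mol
n(H2) = (2/1) × 576.0 = 1152 mol
mass = 1152 × 2.02 = 2327 g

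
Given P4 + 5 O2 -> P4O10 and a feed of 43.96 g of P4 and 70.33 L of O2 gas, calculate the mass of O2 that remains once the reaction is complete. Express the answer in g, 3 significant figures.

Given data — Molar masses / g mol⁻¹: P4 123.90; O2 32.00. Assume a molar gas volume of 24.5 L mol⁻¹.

n(P4) = 43.96 / 123.90 = 0.3548 mol
n(O2) = 70.33 / 24.5 = 2.871 mol
n/ν for P4 = 0.3548/1 = 0.3548
n/ν for O2 = 2.871/5 = 0.5742
Smallest n/ν is P4 → limiting reagent.
O2 consumed = (5/1) × 0.3548 = 1.774 mol
O2 remaining = 2.871 − 1.774 = 1.097 mol
mass = 1.097 × 32.00 = 35.10 g

35.1 g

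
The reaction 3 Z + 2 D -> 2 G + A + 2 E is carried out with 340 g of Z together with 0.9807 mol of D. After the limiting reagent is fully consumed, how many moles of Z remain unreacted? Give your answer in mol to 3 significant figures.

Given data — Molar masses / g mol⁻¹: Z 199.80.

0.231 mol

n(Z) = 340.0 / 199.80 = 1.702 mol
n(D) = 0.9807 mol
n/ν → Z: 0.5673, D: 0.4904; D is limiting.
Z consumed = (3/2) × 0.9807 = 1.471 mol
Z remaining = 1.702 − 1.471 = 0.2310 mol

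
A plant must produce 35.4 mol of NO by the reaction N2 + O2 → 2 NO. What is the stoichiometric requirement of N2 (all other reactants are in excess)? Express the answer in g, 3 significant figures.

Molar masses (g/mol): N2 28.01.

496 g

n(NO) = 35.40 mol
n(N2) = (1/2) × 35.40 = 17.70 mol
mass = 17.70 × 28.01 = 495.8 g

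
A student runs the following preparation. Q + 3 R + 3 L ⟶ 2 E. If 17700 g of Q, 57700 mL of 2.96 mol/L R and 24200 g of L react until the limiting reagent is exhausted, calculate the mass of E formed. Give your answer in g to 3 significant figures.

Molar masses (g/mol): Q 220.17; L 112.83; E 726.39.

82700 g

n(Q) = 17700 / 220.17 = 80.39 mol
n(R) = 2.96 × 57700/1000 = 170.8 mol
n(L) = 24200 / 112.83 = 214.5 mol
n/ν → Q: 80.39, R: 56.93, L: 71.50; R is limiting.
n(E) = (2/3) × 170.8 = 113.9 mol
mass = 113.9 × 726.39 = 82740 g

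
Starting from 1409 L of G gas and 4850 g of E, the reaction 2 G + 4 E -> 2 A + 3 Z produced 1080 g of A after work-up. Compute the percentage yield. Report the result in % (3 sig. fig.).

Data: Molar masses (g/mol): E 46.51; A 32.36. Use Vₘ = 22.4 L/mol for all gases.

n(G) = 1409 / 22.4 = 62.90 mol
n(E) = 4850 / 46.51 = 104.3 mol
n/ν → G: 31.45, E: 26.08; E is limiting.
theoretical n(A) = (2/4) × 104.3 = 52.15 mol → 1688 g
% yield = 1080 / 1688 × 100 = 63.98 %

64.0 %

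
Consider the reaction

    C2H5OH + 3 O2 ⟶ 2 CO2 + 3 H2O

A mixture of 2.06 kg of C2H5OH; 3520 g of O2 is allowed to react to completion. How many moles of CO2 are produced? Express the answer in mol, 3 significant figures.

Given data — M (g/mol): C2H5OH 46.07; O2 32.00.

n(C2H5OH) = 2.060×1000 / 46.07 = 44.71 mol
n(O2) = 3520 / 32.00 = 110.0 mol
n/ν for C2H5OH = 44.71/1 = 44.71
n/ν for O2 = 110.0/3 = 36.67
Smallest n/ν is O2 → limiting reagent.
n(CO2) = (2/3) × 110.0 = 73.33 mol

73.3 mol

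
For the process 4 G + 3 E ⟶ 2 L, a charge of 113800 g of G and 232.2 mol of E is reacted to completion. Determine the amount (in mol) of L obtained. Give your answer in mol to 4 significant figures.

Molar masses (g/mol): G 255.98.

154.8 mol

n(G) = 113800 / 255.98 = 444.6 mol
n(E) = 232.2 mol
n/ν → G: 111.2, E: 77.40; E is limiting.
n(L) = (2/3) × 232.2 = 154.8 mol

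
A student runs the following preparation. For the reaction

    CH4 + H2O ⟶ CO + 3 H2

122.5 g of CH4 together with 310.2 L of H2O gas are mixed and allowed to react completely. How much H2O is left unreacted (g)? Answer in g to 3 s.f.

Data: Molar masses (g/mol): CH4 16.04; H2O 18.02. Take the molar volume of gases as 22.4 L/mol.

n(CH4) = 122.5 / 16.04 = 7.637 mol
n(H2O) = 310.2 / 22.4 = 13.85 mol
n/ν for CH4 = 7.637/1 = 7.637
n/ν for H2O = 13.85/1 = 13.85
Smallest n/ν is CH4 → limiting reagent.
H2O consumed = (1/1) × 7.637 = 7.637 mol
H2O remaining = 13.85 − 7.637 = 6.213 mol
mass = 6.213 × 18.02 = 112.0 g

112 g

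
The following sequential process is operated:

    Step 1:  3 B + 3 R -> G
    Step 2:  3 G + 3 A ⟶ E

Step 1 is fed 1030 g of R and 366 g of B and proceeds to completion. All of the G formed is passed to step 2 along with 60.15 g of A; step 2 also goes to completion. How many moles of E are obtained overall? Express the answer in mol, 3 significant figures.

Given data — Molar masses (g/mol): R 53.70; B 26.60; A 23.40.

Step 1:
n(R) = 1030 / 53.70 = 19.18 mol
n(B) = 366.0 / 26.60 = 13.76 mol
n/ν → R: 6.393, B: 4.587; B is limiting.
n(G) produced = (1/3) × 13.76 = 4.587 mol
Step 2:
n(G) available = 4.587 mol
n(A) = 60.15 / 23.40 = 2.571 mol
n/ν → G: 1.529, A: 0.8570; A is limiting.
n(E) = (1/3) × 2.571 = 0.8570 mol

0.857 mol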